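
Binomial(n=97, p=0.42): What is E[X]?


E[X] = n*p = 97 * 0.42 = 40.74

40.74


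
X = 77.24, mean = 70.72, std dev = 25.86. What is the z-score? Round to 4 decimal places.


z = (X - mu) / sigma
X - mu = 77.24 - 70.72 = 6.52
z = 6.52 / 25.86 = 326/1293 ≈ 0.252127

0.2521


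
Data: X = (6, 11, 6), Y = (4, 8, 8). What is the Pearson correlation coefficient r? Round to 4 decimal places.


r = sum((xi-xbar)(yi-ybar)) / sqrt(sum((xi-xbar)^2) * sum((yi-ybar)^2))
n = 3, xbar = 23/3 ≈ 7.666667, ybar = 20/3 ≈ 6.666667
Sxy = sum((xi-xbar)(yi-ybar)) = 20/3 ≈ 6.666667
Sxx = sum((xi-xbar)^2) = 50/3 ≈ 16.666667
Syy = sum((yi-ybar)^2) = 32/3 ≈ 10.666667
sqrt(Sxx*Syy) = 40/3 ≈ 13.333333
r = Sxy / sqrt(Sxx*Syy) = 6.666667 / 13.333333 = 0.5

0.5000


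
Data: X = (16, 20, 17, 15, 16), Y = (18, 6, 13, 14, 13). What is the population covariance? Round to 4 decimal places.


Cov = (1/n)*sum((xi-xbar)(yi-ybar))
n = 5, xbar = 84/5 = 16.8, ybar = 64/5 = 12.8
sum((xi-xbar)(yi-ybar)) = -28.2
Cov = -28.2 / 5 = -5.64

-5.6400


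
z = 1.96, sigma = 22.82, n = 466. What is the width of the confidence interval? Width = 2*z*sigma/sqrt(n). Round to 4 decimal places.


width = 2*z*sigma/sqrt(n)
2*z*sigma = 2 * 1.96 * 22.82 = 89.4544
sqrt(466) ≈ 21.587033
width = 89.4544 / 21.587033 ≈ 4.143895

4.1439


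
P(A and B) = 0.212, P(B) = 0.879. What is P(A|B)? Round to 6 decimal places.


P(A|B) = P(A and B) / P(B) = 0.212 / 0.879 = 212/879 ≈ 0.24118316

0.241183


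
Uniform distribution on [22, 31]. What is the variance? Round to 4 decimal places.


Var = (b-a)^2 / 12
(b-a)^2 = (31 - 22)^2 = 81
Var = 81/12 = 6.75

6.7500


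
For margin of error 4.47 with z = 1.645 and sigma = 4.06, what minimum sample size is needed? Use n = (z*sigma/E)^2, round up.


z*sigma/E = 1.645 * 4.06 / 4.47 ≈ 1.494116
(z*sigma/E)^2 ≈ 2.232384
round up: n = 3

3


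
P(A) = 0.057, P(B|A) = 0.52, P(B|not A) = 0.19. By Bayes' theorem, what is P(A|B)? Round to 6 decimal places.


P(A|B) = P(B|A)*P(A) / P(B), P(B) = P(B|A)*P(A) + P(B|not A)*P(not A)
P(B|A)*P(A) = 0.52 * 0.057 = 0.02964
P(B|not A)*P(not A) = 0.19 * 0.943 = 0.17917
P(B) = 0.02964 + 0.17917 = 0.20881
P(A|B) = 0.02964 / 0.20881 = 156/1099 ≈ 0.14194722

0.141947


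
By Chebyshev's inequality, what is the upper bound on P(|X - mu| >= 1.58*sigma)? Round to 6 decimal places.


P <= 1/k^2
k^2 = 1.58^2 = 2.4964
1/k^2 = 1 / 2.4964 = 2500/6241 ≈ 0.40057683

0.400577


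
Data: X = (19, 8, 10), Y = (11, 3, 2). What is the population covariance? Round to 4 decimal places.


Cov = (1/n)*sum((xi-xbar)(yi-ybar))
n = 3, xbar = 37/3 ≈ 12.333333, ybar = 16/3 ≈ 5.333333
sum((xi-xbar)(yi-ybar)) = 167/3 ≈ 55.666667
Cov = 55.666667 / 3 = 167/9 ≈ 18.555556

18.5556


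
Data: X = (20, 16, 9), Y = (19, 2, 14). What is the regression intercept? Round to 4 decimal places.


a = ybar - b*xbar, where b = sum((xi-xbar)(yi-ybar)) / sum((xi-xbar)^2)
n = 3, xbar = 45/3 = 15, ybar = 35/3 ≈ 11.666667
Sxy = sum((xi-xbar)(yi-ybar)) = 13
Sxx = sum((xi-xbar)^2) = 62
b = Sxy / Sxx = 13/62 ≈ 0.209677
a = 11.666667 - 0.209677 * 15 = 1585/186 ≈ 8.521505

8.5215


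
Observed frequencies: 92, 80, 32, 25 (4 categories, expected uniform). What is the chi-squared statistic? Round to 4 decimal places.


chi2 = sum((O-E)^2/E), E = total/4
total = 229, E = 229/4 = 57.25
(92 - 57.25)^2 / 57.25 = 1207.5625 / 57.25 = 19321/916 ≈ 21.092795
(80 - 57.25)^2 / 57.25 = 517.5625 / 57.25 = 8281/916 ≈ 9.040393
(32 - 57.25)^2 / 57.25 = 637.5625 / 57.25 = 10201/916 ≈ 11.136463
(25 - 57.25)^2 / 57.25 = 1040.0625 / 57.25 = 16641/916 ≈ 18.167031
chi2 = 13611/229 ≈ 59.436681

59.4367


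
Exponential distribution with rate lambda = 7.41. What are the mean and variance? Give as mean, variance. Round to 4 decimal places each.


mean = 1/lam, var = 1/lam^2
mean = 1 / 7.41 = 100/741 ≈ 0.134953
lam^2 = 7.41^2 = 54.9081
var = 1 / 54.9081 ≈ 0.018212

0.1350, 0.0182


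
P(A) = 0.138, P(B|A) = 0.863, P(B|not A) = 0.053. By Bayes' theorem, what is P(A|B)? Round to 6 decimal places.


P(A|B) = P(B|A)*P(A) / P(B), P(B) = P(B|A)*P(A) + P(B|not A)*P(not A)
P(B|A)*P(A) = 0.863 * 0.138 = 0.119094
P(B|not A)*P(not A) = 0.053 * 0.862 = 0.045686
P(B) = 0.119094 + 0.045686 = 0.16478
P(A|B) = 0.119094 / 0.16478 ≈ 0.72274548

0.722745


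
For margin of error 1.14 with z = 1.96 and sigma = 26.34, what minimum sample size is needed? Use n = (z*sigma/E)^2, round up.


z*sigma/E = 1.96 * 26.34 / 1.14 = 21511/475 ≈ 45.286316
(z*sigma/E)^2 ≈ 2050.850398
round up: n = 2051

2051


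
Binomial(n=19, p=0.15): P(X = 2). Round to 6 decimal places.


P = C(n,k) * p^k * (1-p)^(n-k)
C(19,2) = 171
p^k = 0.15^2 = 0.0225
(1-p)^(n-k) = 0.85^17 ≈ 0.06311342
P = 171 * 0.0225 * 0.06311342 ≈ 0.242829

0.242829


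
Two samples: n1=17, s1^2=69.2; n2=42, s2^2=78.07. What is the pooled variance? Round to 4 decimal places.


sp^2 = ((n1-1)*s1^2 + (n2-1)*s2^2)/(n1+n2-2)
(n1-1)*s1^2 = 16 * 69.2 = 1107.2
(n2-1)*s2^2 = 41 * 78.07 = 3200.87
numerator = 1107.2 + 3200.87 = 4308.07
n1+n2-2 = 57
sp^2 = 4308.07 / 57 = 430807/5700 ≈ 75.580175

75.5802


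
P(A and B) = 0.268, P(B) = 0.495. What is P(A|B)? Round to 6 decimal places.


P(A|B) = P(A and B) / P(B) = 0.268 / 0.495 = 268/495 ≈ 0.54141414

0.541414


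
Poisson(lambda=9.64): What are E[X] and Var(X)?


E[X] = Var(X) = lambda = 9.64

9.64, 9.64


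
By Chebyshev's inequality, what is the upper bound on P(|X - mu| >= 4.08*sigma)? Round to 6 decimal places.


P <= 1/k^2
k^2 = 4.08^2 = 16.6464
1/k^2 = 1 / 16.6464 ≈ 0.06007305

0.060073


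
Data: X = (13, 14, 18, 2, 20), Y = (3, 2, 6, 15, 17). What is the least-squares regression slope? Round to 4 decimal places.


b = sum((xi-xbar)(yi-ybar)) / sum((xi-xbar)^2)
n = 5, xbar = 67/5 = 13.4, ybar = 43/5 = 8.6
Sxy = sum((xi-xbar)(yi-ybar)) = -31.2
Sxx = sum((xi-xbar)^2) = 195.2
b = Sxy / Sxx = -39/244 ≈ -0.159836

-0.1598


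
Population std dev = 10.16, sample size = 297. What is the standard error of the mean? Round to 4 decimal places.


SE = sigma / sqrt(n)
sqrt(297) ≈ 17.233688
SE = 10.16 / 17.233688 ≈ 0.589543

0.5895


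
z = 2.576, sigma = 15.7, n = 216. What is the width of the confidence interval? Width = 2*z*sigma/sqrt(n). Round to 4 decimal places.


width = 2*z*sigma/sqrt(n)
2*z*sigma = 2 * 2.576 * 15.7 = 80.8864
sqrt(216) ≈ 14.696938
width = 80.8864 / 14.696938 ≈ 5.503622

5.5036


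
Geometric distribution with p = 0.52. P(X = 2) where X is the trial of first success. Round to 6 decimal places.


P = (1-p)^(k-1) * p
(1-p)^(k-1) = 0.48^1 = 0.48
P = 0.48 * 0.52 = 0.2496

0.249600


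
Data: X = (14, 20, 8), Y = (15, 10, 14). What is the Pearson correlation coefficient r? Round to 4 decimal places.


r = sum((xi-xbar)(yi-ybar)) / sqrt(sum((xi-xbar)^2) * sum((yi-ybar)^2))
n = 3, xbar = 42/3 = 14, ybar = 39/3 = 13
Sxy = sum((xi-xbar)(yi-ybar)) = -24
Sxx = sum((xi-xbar)^2) = 72
Syy = sum((yi-ybar)^2) = 14
sqrt(Sxx*Syy) ≈ 31.749016
r = Sxy / sqrt(Sxx*Syy) = -24 / 31.749016 ≈ -0.755929

-0.7559


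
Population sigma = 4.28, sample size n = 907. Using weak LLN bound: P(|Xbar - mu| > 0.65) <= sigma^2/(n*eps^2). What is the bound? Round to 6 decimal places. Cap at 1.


bound = min(1, sigma^2/(n*eps^2))
sigma^2 = 4.28^2 = 18.3184
n*eps^2 = 907 * 0.65^2 = 907 * 0.4225 = 383.2075
sigma^2/(n*eps^2) = 18.3184 / 383.2075 ≈ 0.04780282

0.047803


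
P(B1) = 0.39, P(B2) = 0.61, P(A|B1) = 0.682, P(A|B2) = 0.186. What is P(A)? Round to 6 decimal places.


P(A) = P(A|B1)*P(B1) + P(A|B2)*P(B2)
P(A|B1)*P(B1) = 0.682 * 0.39 = 0.26598
P(A|B2)*P(B2) = 0.186 * 0.61 = 0.11346
P(A) = 0.26598 + 0.11346 = 0.37944

0.379440


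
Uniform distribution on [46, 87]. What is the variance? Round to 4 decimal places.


Var = (b-a)^2 / 12
(b-a)^2 = (87 - 46)^2 = 1681
Var = 1681/12 ≈ 140.083333

140.0833


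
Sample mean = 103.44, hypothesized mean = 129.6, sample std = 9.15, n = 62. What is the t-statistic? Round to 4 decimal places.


t = (xbar - mu0) / (s/sqrt(n))
xbar - mu0 = 103.44 - 129.6 = -26.16
sqrt(62) ≈ 7.87400787
s/sqrt(n) = 9.15 / 7.87400787 ≈ 1.16205116
t = -26.16 / 1.16205116 ≈ -22.511918

-22.5119


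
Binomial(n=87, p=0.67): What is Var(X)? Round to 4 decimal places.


Var = n*p*(1-p) = 87 * 0.67 * 0.33 = 19.2357

19.2357


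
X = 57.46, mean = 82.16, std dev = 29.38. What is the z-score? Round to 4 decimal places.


z = (X - mu) / sigma
X - mu = 57.46 - 82.16 = -24.7
z = -24.7 / 29.38 = -95/113 ≈ -0.840708

-0.8407


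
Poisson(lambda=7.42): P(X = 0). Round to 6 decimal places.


P = e^(-lam) * lam^k / k!
e^(-7.42) ≈ 0.0005991491
lam^k = 7.42^0 = 1
k! = 0! = 1
P = 0.0005991491 * 1 / 1 ≈ 0.000599

0.000599


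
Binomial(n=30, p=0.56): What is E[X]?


E[X] = n*p = 30 * 0.56 = 16.8

16.8


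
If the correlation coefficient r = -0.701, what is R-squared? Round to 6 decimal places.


R^2 = r^2 = (-0.701)^2 = 0.491401

0.491401


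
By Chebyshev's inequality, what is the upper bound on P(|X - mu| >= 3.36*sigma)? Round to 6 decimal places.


P <= 1/k^2
k^2 = 3.36^2 = 11.2896
1/k^2 = 1 / 11.2896 = 625/7056 ≈ 0.08857710

0.088577


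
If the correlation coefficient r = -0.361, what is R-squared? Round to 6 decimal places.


R^2 = r^2 = (-0.361)^2 = 0.130321

0.130321


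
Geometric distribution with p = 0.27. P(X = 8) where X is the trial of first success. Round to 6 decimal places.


P = (1-p)^(k-1) * p
(1-p)^(k-1) = 0.73^7 ≈ 0.1104740
P = 0.1104740 * 0.27 ≈ 0.02982798

0.029828


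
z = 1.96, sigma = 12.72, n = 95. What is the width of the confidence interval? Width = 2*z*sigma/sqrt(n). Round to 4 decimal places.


width = 2*z*sigma/sqrt(n)
2*z*sigma = 2 * 1.96 * 12.72 = 49.8624
sqrt(95) ≈ 9.746794
width = 49.8624 / 9.746794 ≈ 5.115774

5.1158


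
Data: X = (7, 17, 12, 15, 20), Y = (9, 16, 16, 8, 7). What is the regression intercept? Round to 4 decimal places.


a = ybar - b*xbar, where b = sum((xi-xbar)(yi-ybar)) / sum((xi-xbar)^2)
n = 5, xbar = 71/5 = 14.2, ybar = 56/5 = 11.2
Sxy = sum((xi-xbar)(yi-ybar)) = -8.2
Sxx = sum((xi-xbar)^2) = 98.8
b = Sxy / Sxx = -41/494 ≈ -0.082996
a = 11.2 - (-0.082996) * 14.2 = 6115/494 ≈ 12.378543

12.3785


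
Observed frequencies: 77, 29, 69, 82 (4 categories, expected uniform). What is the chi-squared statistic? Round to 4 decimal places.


chi2 = sum((O-E)^2/E), E = total/4
total = 257, E = 257/4 = 64.25
(77 - 64.25)^2 / 64.25 = 162.5625 / 64.25 = 2601/1028 ≈ 2.530156
(29 - 64.25)^2 / 64.25 = 1242.5625 / 64.25 = 19881/1028 ≈ 19.339494
(69 - 64.25)^2 / 64.25 = 22.5625 / 64.25 = 361/1028 ≈ 0.351167
(82 - 64.25)^2 / 64.25 = 315.0625 / 64.25 = 5041/1028 ≈ 4.903696
chi2 = 6971/257 ≈ 27.124514

27.1245


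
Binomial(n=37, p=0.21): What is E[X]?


E[X] = n*p = 37 * 0.21 = 7.77

7.77


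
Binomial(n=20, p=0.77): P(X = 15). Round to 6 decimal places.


P = C(n,k) * p^k * (1-p)^(n-k)
C(20,15) = 15504
p^k = 0.77^15 ≈ 0.01983174
(1-p)^(n-k) = 0.23^5 = 0.0006436343
P = 15504 * 0.01983174 * 0.0006436343 ≈ 0.197899

0.197899


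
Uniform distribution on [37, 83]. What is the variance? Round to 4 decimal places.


Var = (b-a)^2 / 12
(b-a)^2 = (83 - 37)^2 = 2116
Var = 2116/12 ≈ 176.333333

176.3333


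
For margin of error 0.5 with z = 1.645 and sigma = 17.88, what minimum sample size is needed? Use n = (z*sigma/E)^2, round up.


z*sigma/E = 1.645 * 17.88 / 0.5 = 58.8252
(z*sigma/E)^2 ≈ 3460.404155
round up: n = 3461

3461


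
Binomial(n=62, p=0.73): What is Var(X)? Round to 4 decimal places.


Var = n*p*(1-p) = 62 * 0.73 * 0.27 = 12.2202

12.2202


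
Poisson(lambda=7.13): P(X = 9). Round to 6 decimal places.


P = e^(-lam) * lam^k / k!
e^(-7.13) ≈ 0.0008007194
lam^k = 7.13^9 ≈ 47621795.822769
k! = 9! = 362880
P = 0.0008007194 * 47621795.822769 / 362880 ≈ 0.105081

0.105081


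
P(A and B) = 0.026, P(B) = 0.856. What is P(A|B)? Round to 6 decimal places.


P(A|B) = P(A and B) / P(B) = 0.026 / 0.856 = 13/428 ≈ 0.03037383

0.030374


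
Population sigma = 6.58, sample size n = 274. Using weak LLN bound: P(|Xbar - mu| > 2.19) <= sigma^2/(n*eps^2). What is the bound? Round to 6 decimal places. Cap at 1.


bound = min(1, sigma^2/(n*eps^2))
sigma^2 = 6.58^2 = 43.2964
n*eps^2 = 274 * 2.19^2 = 274 * 4.7961 = 1314.1314
sigma^2/(n*eps^2) = 43.2964 / 1314.1314 ≈ 0.03294678

0.032947


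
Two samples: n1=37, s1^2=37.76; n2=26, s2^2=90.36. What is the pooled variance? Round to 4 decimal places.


sp^2 = ((n1-1)*s1^2 + (n2-1)*s2^2)/(n1+n2-2)
(n1-1)*s1^2 = 36 * 37.76 = 1359.36
(n2-1)*s2^2 = 25 * 90.36 = 2259
numerator = 1359.36 + 2259 = 3618.36
n1+n2-2 = 61
sp^2 = 3618.36 / 61 = 90459/1525 ≈ 59.317377

59.3174


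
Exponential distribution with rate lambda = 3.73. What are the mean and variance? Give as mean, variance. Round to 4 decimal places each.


mean = 1/lam, var = 1/lam^2
mean = 1 / 3.73 = 100/373 ≈ 0.268097
lam^2 = 3.73^2 = 13.9129
var = 1 / 13.9129 ≈ 0.071876

0.2681, 0.0719


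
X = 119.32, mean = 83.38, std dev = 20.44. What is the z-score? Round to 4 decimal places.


z = (X - mu) / sigma
X - mu = 119.32 - 83.38 = 35.94
z = 35.94 / 20.44 = 1797/1022 ≈ 1.758317

1.7583


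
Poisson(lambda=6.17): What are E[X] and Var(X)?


E[X] = Var(X) = lambda = 6.17

6.17, 6.17


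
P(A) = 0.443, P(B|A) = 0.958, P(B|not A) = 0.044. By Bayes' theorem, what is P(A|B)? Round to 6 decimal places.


P(A|B) = P(B|A)*P(A) / P(B), P(B) = P(B|A)*P(A) + P(B|not A)*P(not A)
P(B|A)*P(A) = 0.958 * 0.443 = 0.424394
P(B|not A)*P(not A) = 0.044 * 0.557 = 0.024508
P(B) = 0.424394 + 0.024508 = 0.448902
P(A|B) = 0.424394 / 0.448902 ≈ 0.94540456

0.945405


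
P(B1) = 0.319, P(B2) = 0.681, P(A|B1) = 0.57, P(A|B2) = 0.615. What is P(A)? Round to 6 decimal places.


P(A) = P(A|B1)*P(B1) + P(A|B2)*P(B2)
P(A|B1)*P(B1) = 0.57 * 0.319 = 0.18183
P(A|B2)*P(B2) = 0.615 * 0.681 = 0.418815
P(A) = 0.18183 + 0.418815 = 0.600645

0.600645


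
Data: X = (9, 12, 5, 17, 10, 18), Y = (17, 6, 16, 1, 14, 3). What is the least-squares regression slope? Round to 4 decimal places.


b = sum((xi-xbar)(yi-ybar)) / sum((xi-xbar)^2)
n = 6, xbar = 71/6 ≈ 11.833333, ybar = 57/6 = 9.5
Sxy = sum((xi-xbar)(yi-ybar)) = -158.5
Sxx = sum((xi-xbar)^2) = 737/6 ≈ 122.833333
b = Sxy / Sxx = -951/737 ≈ -1.290366

-1.2904


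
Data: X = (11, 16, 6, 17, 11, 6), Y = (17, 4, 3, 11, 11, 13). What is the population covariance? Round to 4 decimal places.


Cov = (1/n)*sum((xi-xbar)(yi-ybar))
n = 6, xbar = 67/6 ≈ 11.166667, ybar = 59/6 ≈ 9.833333
sum((xi-xbar)(yi-ybar)) = -23/6 ≈ -3.833333
Cov = -3.833333 / 6 = -23/36 ≈ -0.638889

-0.6389


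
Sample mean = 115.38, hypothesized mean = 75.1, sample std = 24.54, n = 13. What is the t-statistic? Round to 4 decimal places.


t = (xbar - mu0) / (s/sqrt(n))
xbar - mu0 = 115.38 - 75.1 = 40.28
sqrt(13) ≈ 3.60555128
s/sqrt(n) = 24.54 / 3.60555128 ≈ 6.80617141
t = 40.28 / 6.80617141 ≈ 5.918158

5.9182


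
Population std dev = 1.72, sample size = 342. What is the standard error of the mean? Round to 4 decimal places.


SE = sigma / sqrt(n)
sqrt(342) ≈ 18.493242
SE = 1.72 / 18.493242 ≈ 0.093007

0.0930


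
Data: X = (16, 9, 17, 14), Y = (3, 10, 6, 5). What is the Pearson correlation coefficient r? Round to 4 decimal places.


r = sum((xi-xbar)(yi-ybar)) / sqrt(sum((xi-xbar)^2) * sum((yi-ybar)^2))
n = 4, xbar = 56/4 = 14, ybar = 24/4 = 6
Sxy = sum((xi-xbar)(yi-ybar)) = -26
Sxx = sum((xi-xbar)^2) = 38
Syy = sum((yi-ybar)^2) = 26
sqrt(Sxx*Syy) ≈ 31.432467
r = Sxy / sqrt(Sxx*Syy) = -26 / 31.432467 ≈ -0.827170

-0.8272


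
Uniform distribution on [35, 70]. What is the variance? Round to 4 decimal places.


Var = (b-a)^2 / 12
(b-a)^2 = (70 - 35)^2 = 1225
Var = 1225/12 ≈ 102.083333

102.0833


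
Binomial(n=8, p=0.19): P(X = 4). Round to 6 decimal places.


P = C(n,k) * p^k * (1-p)^(n-k)
C(8,4) = 70
p^k = 0.19^4 = 0.00130321
(1-p)^(n-k) = 0.81^4 ≈ 0.4304672
P = 70 * 0.00130321 * 0.4304672 ≈ 0.039269

0.039269


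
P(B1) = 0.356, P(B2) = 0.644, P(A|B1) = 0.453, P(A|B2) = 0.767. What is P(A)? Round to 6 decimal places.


P(A) = P(A|B1)*P(B1) + P(A|B2)*P(B2)
P(A|B1)*P(B1) = 0.453 * 0.356 = 0.161268
P(A|B2)*P(B2) = 0.767 * 0.644 = 0.493948
P(A) = 0.161268 + 0.493948 = 0.655216

0.655216


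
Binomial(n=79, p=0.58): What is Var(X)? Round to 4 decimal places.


Var = n*p*(1-p) = 79 * 0.58 * 0.42 = 19.2444

19.2444


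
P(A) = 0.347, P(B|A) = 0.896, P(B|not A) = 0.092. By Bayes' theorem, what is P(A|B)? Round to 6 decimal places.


P(A|B) = P(B|A)*P(A) / P(B), P(B) = P(B|A)*P(A) + P(B|not A)*P(not A)
P(B|A)*P(A) = 0.896 * 0.347 = 0.310912
P(B|not A)*P(not A) = 0.092 * 0.653 = 0.060076
P(B) = 0.310912 + 0.060076 = 0.370988
P(A|B) = 0.310912 / 0.370988 ≈ 0.83806484

0.838065


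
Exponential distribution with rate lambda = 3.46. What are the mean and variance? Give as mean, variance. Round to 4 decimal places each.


mean = 1/lam, var = 1/lam^2
mean = 1 / 3.46 = 50/173 ≈ 0.289017
lam^2 = 3.46^2 = 11.9716
var = 1 / 11.9716 ≈ 0.083531

0.2890, 0.0835


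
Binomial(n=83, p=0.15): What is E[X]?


E[X] = n*p = 83 * 0.15 = 12.45

12.45


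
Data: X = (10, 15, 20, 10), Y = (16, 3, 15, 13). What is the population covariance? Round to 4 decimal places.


Cov = (1/n)*sum((xi-xbar)(yi-ybar))
n = 4, xbar = 55/4 = 13.75, ybar = 47/4 = 11.75
sum((xi-xbar)(yi-ybar)) = -11.25
Cov = -11.25 / 4 = -2.8125

-2.8125


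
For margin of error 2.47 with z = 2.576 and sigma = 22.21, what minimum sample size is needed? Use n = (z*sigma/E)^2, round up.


z*sigma/E = 2.576 * 22.21 / 2.47 ≈ 23.163142
(z*sigma/E)^2 ≈ 536.531133
round up: n = 537

537


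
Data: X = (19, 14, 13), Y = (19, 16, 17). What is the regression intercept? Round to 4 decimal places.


a = ybar - b*xbar, where b = sum((xi-xbar)(yi-ybar)) / sum((xi-xbar)^2)
n = 3, xbar = 46/3 ≈ 15.333333, ybar = 52/3 ≈ 17.333333
Sxy = sum((xi-xbar)(yi-ybar)) = 26/3 ≈ 8.666667
Sxx = sum((xi-xbar)^2) = 62/3 ≈ 20.666667
b = Sxy / Sxx = 13/31 ≈ 0.419355
a = 17.333333 - 0.419355 * 15.333333 = 338/31 ≈ 10.903226

10.9032


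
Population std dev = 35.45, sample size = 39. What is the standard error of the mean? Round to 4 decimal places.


SE = sigma / sqrt(n)
sqrt(39) ≈ 6.244998
SE = 35.45 / 6.244998 ≈ 5.676543

5.6765


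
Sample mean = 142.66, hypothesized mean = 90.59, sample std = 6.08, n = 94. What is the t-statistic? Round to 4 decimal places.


t = (xbar - mu0) / (s/sqrt(n))
xbar - mu0 = 142.66 - 90.59 = 52.07
sqrt(94) ≈ 9.69535971
s/sqrt(n) = 6.08 / 9.69535971 ≈ 0.62710412
t = 52.07 / 0.62710412 ≈ 83.032464

83.0325


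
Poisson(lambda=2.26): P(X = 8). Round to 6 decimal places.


P = e^(-lam) * lam^k / k!
e^(-2.26) ≈ 0.1043505
lam^k = 2.26^8 ≈ 680.561713
k! = 8! = 40320
P = 0.1043505 * 680.561713 / 40320 ≈ 0.001761

0.001761


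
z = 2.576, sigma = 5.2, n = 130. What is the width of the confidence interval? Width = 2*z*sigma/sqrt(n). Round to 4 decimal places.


width = 2*z*sigma/sqrt(n)
2*z*sigma = 2 * 2.576 * 5.2 = 26.7904
sqrt(130) ≈ 11.401754
width = 26.7904 / 11.401754 ≈ 2.349674

2.3497


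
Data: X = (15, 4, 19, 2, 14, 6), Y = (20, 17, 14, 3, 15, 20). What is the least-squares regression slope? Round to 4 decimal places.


b = sum((xi-xbar)(yi-ybar)) / sum((xi-xbar)^2)
n = 6, xbar = 60/6 = 10, ybar = 89/6 ≈ 14.833333
Sxy = sum((xi-xbar)(yi-ybar)) = 80
Sxx = sum((xi-xbar)^2) = 238
b = Sxy / Sxx = 40/119 ≈ 0.336134

0.3361


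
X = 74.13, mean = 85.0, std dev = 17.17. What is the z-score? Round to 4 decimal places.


z = (X - mu) / sigma
X - mu = 74.13 - 85.0 = -10.87
z = -10.87 / 17.17 = -1087/1717 ≈ -0.633081

-0.6331


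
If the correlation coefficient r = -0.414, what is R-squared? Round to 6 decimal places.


R^2 = r^2 = (-0.414)^2 = 0.171396

0.171396


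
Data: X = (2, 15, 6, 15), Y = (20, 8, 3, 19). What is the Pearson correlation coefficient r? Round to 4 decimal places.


r = sum((xi-xbar)(yi-ybar)) / sqrt(sum((xi-xbar)^2) * sum((yi-ybar)^2))
n = 4, xbar = 38/4 = 9.5, ybar = 50/4 = 12.5
Sxy = sum((xi-xbar)(yi-ybar)) = -12
Sxx = sum((xi-xbar)^2) = 129
Syy = sum((yi-ybar)^2) = 209
sqrt(Sxx*Syy) ≈ 164.198051
r = Sxy / sqrt(Sxx*Syy) = -12 / 164.198051 ≈ -0.073082

-0.0731


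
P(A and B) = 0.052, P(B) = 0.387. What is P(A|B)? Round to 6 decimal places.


P(A|B) = P(A and B) / P(B) = 0.052 / 0.387 = 52/387 ≈ 0.13436693

0.134367


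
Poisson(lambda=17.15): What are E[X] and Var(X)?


E[X] = Var(X) = lambda = 17.15

17.15, 17.15


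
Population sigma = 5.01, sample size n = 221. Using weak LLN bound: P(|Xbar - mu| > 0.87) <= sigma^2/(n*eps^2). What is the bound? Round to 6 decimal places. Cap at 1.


bound = min(1, sigma^2/(n*eps^2))
sigma^2 = 5.01^2 = 25.1001
n*eps^2 = 221 * 0.87^2 = 221 * 0.7569 = 167.2749
sigma^2/(n*eps^2) = 25.1001 / 167.2749 ≈ 0.15005300

0.150053


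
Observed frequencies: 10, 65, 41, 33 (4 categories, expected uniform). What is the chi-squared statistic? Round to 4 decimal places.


chi2 = sum((O-E)^2/E), E = total/4
total = 149, E = 149/4 = 37.25
(10 - 37.25)^2 / 37.25 = 742.5625 / 37.25 = 11881/596 ≈ 19.934564
(65 - 37.25)^2 / 37.25 = 770.0625 / 37.25 = 12321/596 ≈ 20.672819
(41 - 37.25)^2 / 37.25 = 14.0625 / 37.25 = 225/596 ≈ 0.377517
(33 - 37.25)^2 / 37.25 = 18.0625 / 37.25 = 289/596 ≈ 0.484899
chi2 = 6179/149 ≈ 41.469799

41.4698


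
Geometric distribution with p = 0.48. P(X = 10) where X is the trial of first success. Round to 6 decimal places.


P = (1-p)^(k-1) * p
(1-p)^(k-1) = 0.52^9 ≈ 0.002779906
P = 0.002779906 * 0.48 ≈ 0.001334355

0.001334


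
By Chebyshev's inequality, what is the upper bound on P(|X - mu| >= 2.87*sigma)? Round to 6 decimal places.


P <= 1/k^2
k^2 = 2.87^2 = 8.2369
1/k^2 = 1 / 8.2369 ≈ 0.12140490

0.121405


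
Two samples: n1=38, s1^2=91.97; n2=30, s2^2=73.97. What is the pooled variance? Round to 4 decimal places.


sp^2 = ((n1-1)*s1^2 + (n2-1)*s2^2)/(n1+n2-2)
(n1-1)*s1^2 = 37 * 91.97 = 3402.89
(n2-1)*s2^2 = 29 * 73.97 = 2145.13
numerator = 3402.89 + 2145.13 = 5548.02
n1+n2-2 = 66
sp^2 = 5548.02 / 66 = 92467/1100 ≈ 84.060909

84.0609


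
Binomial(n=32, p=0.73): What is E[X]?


E[X] = n*p = 32 * 0.73 = 23.36

23.36


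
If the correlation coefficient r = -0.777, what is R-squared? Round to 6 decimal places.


R^2 = r^2 = (-0.777)^2 = 0.603729

0.603729


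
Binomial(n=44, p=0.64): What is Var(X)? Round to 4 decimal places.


Var = n*p*(1-p) = 44 * 0.64 * 0.36 = 10.1376

10.1376


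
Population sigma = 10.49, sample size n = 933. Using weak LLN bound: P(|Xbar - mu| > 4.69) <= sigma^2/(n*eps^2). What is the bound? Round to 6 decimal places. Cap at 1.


bound = min(1, sigma^2/(n*eps^2))
sigma^2 = 10.49^2 = 110.0401
n*eps^2 = 933 * 4.69^2 = 933 * 21.9961 = 20522.3613
sigma^2/(n*eps^2) = 110.0401 / 20522.3613 ≈ 0.00536196

0.005362


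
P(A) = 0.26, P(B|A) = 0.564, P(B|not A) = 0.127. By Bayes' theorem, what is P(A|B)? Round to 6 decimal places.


P(A|B) = P(B|A)*P(A) / P(B), P(B) = P(B|A)*P(A) + P(B|not A)*P(not A)
P(B|A)*P(A) = 0.564 * 0.26 = 0.14664
P(B|not A)*P(not A) = 0.127 * 0.74 = 0.09398
P(B) = 0.14664 + 0.09398 = 0.24062
P(A|B) = 0.14664 / 0.24062 ≈ 0.60942565

0.609426


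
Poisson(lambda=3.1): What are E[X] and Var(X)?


E[X] = Var(X) = lambda = 3.1

3.1, 3.1


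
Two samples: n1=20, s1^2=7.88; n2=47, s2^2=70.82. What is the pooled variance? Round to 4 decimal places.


sp^2 = ((n1-1)*s1^2 + (n2-1)*s2^2)/(n1+n2-2)
(n1-1)*s1^2 = 19 * 7.88 = 149.72
(n2-1)*s2^2 = 46 * 70.82 = 3257.72
numerator = 149.72 + 3257.72 = 3407.44
n1+n2-2 = 65
sp^2 = 3407.44 / 65 = 85186/1625 ≈ 52.422154

52.4222


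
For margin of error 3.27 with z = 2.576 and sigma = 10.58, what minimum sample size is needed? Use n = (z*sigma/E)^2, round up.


z*sigma/E = 2.576 * 10.58 / 3.27 ≈ 8.334581
(z*sigma/E)^2 ≈ 69.465241
round up: n = 70

70


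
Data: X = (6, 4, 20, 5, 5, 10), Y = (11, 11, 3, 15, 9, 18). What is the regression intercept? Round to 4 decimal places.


a = ybar - b*xbar, where b = sum((xi-xbar)(yi-ybar)) / sum((xi-xbar)^2)
n = 6, xbar = 50/6 = 25/3 ≈ 8.333333, ybar = 67/6 ≈ 11.166667
Sxy = sum((xi-xbar)(yi-ybar)) = -265/3 ≈ -88.333333
Sxx = sum((xi-xbar)^2) = 556/3 ≈ 185.333333
b = Sxy / Sxx = -265/556 ≈ -0.476619
a = 11.166667 - (-0.476619) * 8.333333 = 8417/556 ≈ 15.138489

15.1385


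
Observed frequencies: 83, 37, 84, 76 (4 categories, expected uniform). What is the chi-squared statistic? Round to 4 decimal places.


chi2 = sum((O-E)^2/E), E = total/4
total = 280, E = 280/4 = 70
(83 - 70)^2 / 70 = 169 / 70 = 169/70 ≈ 2.414286
(37 - 70)^2 / 70 = 1089 / 70 = 1089/70 ≈ 15.557143
(84 - 70)^2 / 70 = 196 / 70 = 2.8
(76 - 70)^2 / 70 = 36 / 70 = 18/35 ≈ 0.514286
chi2 = 149/7 ≈ 21.285714

21.2857


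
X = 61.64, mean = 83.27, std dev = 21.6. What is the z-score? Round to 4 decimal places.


z = (X - mu) / sigma
X - mu = 61.64 - 83.27 = -21.63
z = -21.63 / 21.6 = -721/720 ≈ -1.001389

-1.0014


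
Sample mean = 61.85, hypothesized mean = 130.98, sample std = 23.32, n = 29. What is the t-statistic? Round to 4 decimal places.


t = (xbar - mu0) / (s/sqrt(n))
xbar - mu0 = 61.85 - 130.98 = -69.13
sqrt(29) ≈ 5.38516481
s/sqrt(n) = 23.32 / 5.38516481 ≈ 4.33041529
t = -69.13 / 4.33041529 ≈ -15.963827

-15.9638


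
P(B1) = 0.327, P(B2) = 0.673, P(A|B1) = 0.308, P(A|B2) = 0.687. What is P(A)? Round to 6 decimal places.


P(A) = P(A|B1)*P(B1) + P(A|B2)*P(B2)
P(A|B1)*P(B1) = 0.308 * 0.327 = 0.100716
P(A|B2)*P(B2) = 0.687 * 0.673 = 0.462351
P(A) = 0.100716 + 0.462351 = 0.563067

0.563067


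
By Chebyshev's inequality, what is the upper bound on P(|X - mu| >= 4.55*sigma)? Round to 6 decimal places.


P <= 1/k^2
k^2 = 4.55^2 = 20.7025
1/k^2 = 1 / 20.7025 = 400/8281 ≈ 0.04830335

0.048303


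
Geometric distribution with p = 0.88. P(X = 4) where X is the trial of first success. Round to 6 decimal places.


P = (1-p)^(k-1) * p
(1-p)^(k-1) = 0.12^3 = 0.001728
P = 0.001728 * 0.88 = 0.00152064

0.001521


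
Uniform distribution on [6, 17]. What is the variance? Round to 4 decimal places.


Var = (b-a)^2 / 12
(b-a)^2 = (17 - 6)^2 = 121
Var = 121/12 ≈ 10.083333

10.0833


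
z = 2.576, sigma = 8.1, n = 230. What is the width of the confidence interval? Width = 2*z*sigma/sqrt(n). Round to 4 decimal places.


width = 2*z*sigma/sqrt(n)
2*z*sigma = 2 * 2.576 * 8.1 = 41.7312
sqrt(230) ≈ 15.165751
width = 41.7312 / 15.165751 ≈ 2.751674

2.7517


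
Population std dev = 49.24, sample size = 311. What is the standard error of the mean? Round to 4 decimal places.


SE = sigma / sqrt(n)
sqrt(311) ≈ 17.635192
SE = 49.24 / 17.635192 ≈ 2.792144

2.7921


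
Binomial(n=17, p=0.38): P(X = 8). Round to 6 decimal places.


P = C(n,k) * p^k * (1-p)^(n-k)
C(17,8) = 24310
p^k = 0.38^8 ≈ 0.0004347792
(1-p)^(n-k) = 0.62^9 ≈ 0.01353709
P = 24310 * 0.0004347792 * 0.01353709 ≈ 0.143080

0.143080


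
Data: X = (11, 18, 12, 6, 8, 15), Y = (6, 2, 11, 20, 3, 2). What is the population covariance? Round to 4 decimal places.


Cov = (1/n)*sum((xi-xbar)(yi-ybar))
n = 6, xbar = 70/6 = 35/3 ≈ 11.666667, ybar = 44/6 = 22/3 ≈ 7.333333
sum((xi-xbar)(yi-ybar)) = -316/3 ≈ -105.333333
Cov = -105.333333 / 6 = -158/9 ≈ -17.555556

-17.5556


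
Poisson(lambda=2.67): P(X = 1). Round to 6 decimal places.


P = e^(-lam) * lam^k / k!
e^(-2.67) ≈ 0.06925223
lam^k = 2.67^1 = 2.67
k! = 1! = 1
P = 0.06925223 * 2.67 / 1 ≈ 0.184903

0.184903


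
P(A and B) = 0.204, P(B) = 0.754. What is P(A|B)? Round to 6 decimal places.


P(A|B) = P(A and B) / P(B) = 0.204 / 0.754 = 102/377 ≈ 0.27055703

0.270557


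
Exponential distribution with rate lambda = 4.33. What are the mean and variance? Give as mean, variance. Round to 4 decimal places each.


mean = 1/lam, var = 1/lam^2
mean = 1 / 4.33 = 100/433 ≈ 0.230947
lam^2 = 4.33^2 = 18.7489
var = 1 / 18.7489 ≈ 0.053336

0.2309, 0.0533


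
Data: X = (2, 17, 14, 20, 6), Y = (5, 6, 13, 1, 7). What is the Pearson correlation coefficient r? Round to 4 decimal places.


r = sum((xi-xbar)(yi-ybar)) / sqrt(sum((xi-xbar)^2) * sum((yi-ybar)^2))
n = 5, xbar = 59/5 = 11.8, ybar = 32/5 = 6.4
Sxy = sum((xi-xbar)(yi-ybar)) = -21.6
Sxx = sum((xi-xbar)^2) = 228.8
Syy = sum((yi-ybar)^2) = 75.2
sqrt(Sxx*Syy) ≈ 131.170728
r = Sxy / sqrt(Sxx*Syy) = -21.6 / 131.170728 ≈ -0.164671

-0.1647


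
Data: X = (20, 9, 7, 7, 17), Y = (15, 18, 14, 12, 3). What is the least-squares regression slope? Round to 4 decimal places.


b = sum((xi-xbar)(yi-ybar)) / sum((xi-xbar)^2)
n = 5, xbar = 60/5 = 12, ybar = 62/5 = 12.4
Sxy = sum((xi-xbar)(yi-ybar)) = -49
Sxx = sum((xi-xbar)^2) = 148
b = Sxy / Sxx = -49/148 ≈ -0.331081

-0.3311


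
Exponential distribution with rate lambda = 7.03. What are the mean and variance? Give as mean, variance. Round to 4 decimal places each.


mean = 1/lam, var = 1/lam^2
mean = 1 / 7.03 = 100/703 ≈ 0.142248
lam^2 = 7.03^2 = 49.4209
var = 1 / 49.4209 ≈ 0.020234

0.1422, 0.0202


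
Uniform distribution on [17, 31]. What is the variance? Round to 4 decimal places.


Var = (b-a)^2 / 12
(b-a)^2 = (31 - 17)^2 = 196
Var = 196/12 ≈ 16.333333

16.3333


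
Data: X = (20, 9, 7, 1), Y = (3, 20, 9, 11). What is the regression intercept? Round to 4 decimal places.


a = ybar - b*xbar, where b = sum((xi-xbar)(yi-ybar)) / sum((xi-xbar)^2)
n = 4, xbar = 37/4 = 9.25, ybar = 43/4 = 10.75
Sxy = sum((xi-xbar)(yi-ybar)) = -83.75
Sxx = sum((xi-xbar)^2) = 188.75
b = Sxy / Sxx = -67/151 ≈ -0.443709
a = 10.75 - (-0.443709) * 9.25 = 2243/151 ≈ 14.854305

14.8543


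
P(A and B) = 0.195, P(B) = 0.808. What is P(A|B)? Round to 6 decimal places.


P(A|B) = P(A and B) / P(B) = 0.195 / 0.808 = 195/808 ≈ 0.24133663

0.241337


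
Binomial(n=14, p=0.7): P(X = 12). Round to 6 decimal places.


P = C(n,k) * p^k * (1-p)^(n-k)
C(14,12) = 91
p^k = 0.7^12 ≈ 0.01384129
(1-p)^(n-k) = 0.3^2 = 0.09
P = 91 * 0.01384129 * 0.09 ≈ 0.113360

0.113360


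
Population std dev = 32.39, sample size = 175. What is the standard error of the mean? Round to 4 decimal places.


SE = sigma / sqrt(n)
sqrt(175) ≈ 13.228757
SE = 32.39 / 13.228757 ≈ 2.448454

2.4485


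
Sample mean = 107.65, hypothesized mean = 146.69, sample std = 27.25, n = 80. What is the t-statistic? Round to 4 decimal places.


t = (xbar - mu0) / (s/sqrt(n))
xbar - mu0 = 107.65 - 146.69 = -39.04
sqrt(80) ≈ 8.94427191
s/sqrt(n) = 27.25 / 8.94427191 ≈ 3.04664262
t = -39.04 / 3.04664262 ≈ -12.814106

-12.8141


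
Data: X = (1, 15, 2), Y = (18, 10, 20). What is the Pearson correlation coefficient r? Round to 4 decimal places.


r = sum((xi-xbar)(yi-ybar)) / sqrt(sum((xi-xbar)^2) * sum((yi-ybar)^2))
n = 3, xbar = 18/3 = 6, ybar = 48/3 = 16
Sxy = sum((xi-xbar)(yi-ybar)) = -80
Sxx = sum((xi-xbar)^2) = 122
Syy = sum((yi-ybar)^2) = 56
sqrt(Sxx*Syy) ≈ 82.655913
r = Sxy / sqrt(Sxx*Syy) = -80 / 82.655913 ≈ -0.967868

-0.9679


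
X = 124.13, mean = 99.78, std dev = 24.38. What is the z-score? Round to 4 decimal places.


z = (X - mu) / sigma
X - mu = 124.13 - 99.78 = 24.35
z = 24.35 / 24.38 = 2435/2438 ≈ 0.998769

0.9988


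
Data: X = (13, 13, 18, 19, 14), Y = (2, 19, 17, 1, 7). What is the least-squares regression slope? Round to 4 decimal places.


b = sum((xi-xbar)(yi-ybar)) / sum((xi-xbar)^2)
n = 5, xbar = 77/5 = 15.4, ybar = 46/5 = 9.2
Sxy = sum((xi-xbar)(yi-ybar)) = -12.4
Sxx = sum((xi-xbar)^2) = 33.2
b = Sxy / Sxx = -31/83 ≈ -0.373494

-0.3735


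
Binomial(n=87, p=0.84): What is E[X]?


E[X] = n*p = 87 * 0.84 = 73.08

73.08


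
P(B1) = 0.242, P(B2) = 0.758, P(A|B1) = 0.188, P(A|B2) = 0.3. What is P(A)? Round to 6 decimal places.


P(A) = P(A|B1)*P(B1) + P(A|B2)*P(B2)
P(A|B1)*P(B1) = 0.188 * 0.242 = 0.045496
P(A|B2)*P(B2) = 0.3 * 0.758 = 0.2274
P(A) = 0.045496 + 0.2274 = 0.272896

0.272896


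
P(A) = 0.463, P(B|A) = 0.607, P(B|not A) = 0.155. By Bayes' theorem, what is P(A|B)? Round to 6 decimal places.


P(A|B) = P(B|A)*P(A) / P(B), P(B) = P(B|A)*P(A) + P(B|not A)*P(not A)
P(B|A)*P(A) = 0.607 * 0.463 = 0.281041
P(B|not A)*P(not A) = 0.155 * 0.537 = 0.083235
P(B) = 0.281041 + 0.083235 = 0.364276
P(A|B) = 0.281041 / 0.364276 ≈ 0.77150567

0.771506


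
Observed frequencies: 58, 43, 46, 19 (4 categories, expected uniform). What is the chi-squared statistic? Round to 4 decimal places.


chi2 = sum((O-E)^2/E), E = total/4
total = 166, E = 166/4 = 41.5
(58 - 41.5)^2 / 41.5 = 272.25 / 41.5 = 1089/166 ≈ 6.560241
(43 - 41.5)^2 / 41.5 = 2.25 / 41.5 = 9/166 ≈ 0.054217
(46 - 41.5)^2 / 41.5 = 20.25 / 41.5 = 81/166 ≈ 0.487952
(19 - 41.5)^2 / 41.5 = 506.25 / 41.5 = 2025/166 ≈ 12.198795
chi2 = 1602/83 ≈ 19.301205

19.3012


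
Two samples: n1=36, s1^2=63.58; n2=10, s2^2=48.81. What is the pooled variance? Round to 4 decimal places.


sp^2 = ((n1-1)*s1^2 + (n2-1)*s2^2)/(n1+n2-2)
(n1-1)*s1^2 = 35 * 63.58 = 2225.3
(n2-1)*s2^2 = 9 * 48.81 = 439.29
numerator = 2225.3 + 439.29 = 2664.59
n1+n2-2 = 44
sp^2 = 2664.59 / 44 = 266459/4400 ≈ 60.558864

60.5589


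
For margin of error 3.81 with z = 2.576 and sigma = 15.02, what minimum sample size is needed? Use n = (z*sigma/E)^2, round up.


z*sigma/E = 2.576 * 15.02 / 3.81 ≈ 10.155255
(z*sigma/E)^2 ≈ 103.129196
round up: n = 104

104


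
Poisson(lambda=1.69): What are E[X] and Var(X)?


E[X] = Var(X) = lambda = 1.69

1.69, 1.69


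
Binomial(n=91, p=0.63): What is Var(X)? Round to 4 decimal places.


Var = n*p*(1-p) = 91 * 0.63 * 0.37 = 21.2121

21.2121


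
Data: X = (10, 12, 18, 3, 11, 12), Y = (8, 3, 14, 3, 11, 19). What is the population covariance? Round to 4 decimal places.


Cov = (1/n)*sum((xi-xbar)(yi-ybar))
n = 6, xbar = 66/6 = 11, ybar = 58/6 = 29/3 ≈ 9.666667
sum((xi-xbar)(yi-ybar)) = 88
Cov = 88 / 6 = 44/3 ≈ 14.666667

14.6667


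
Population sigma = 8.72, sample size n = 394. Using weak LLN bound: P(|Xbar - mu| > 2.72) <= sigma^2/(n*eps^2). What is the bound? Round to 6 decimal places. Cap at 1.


bound = min(1, sigma^2/(n*eps^2))
sigma^2 = 8.72^2 = 76.0384
n*eps^2 = 394 * 2.72^2 = 394 * 7.3984 = 2914.9696
sigma^2/(n*eps^2) = 76.0384 / 2914.9696 ≈ 0.02608549

0.026085


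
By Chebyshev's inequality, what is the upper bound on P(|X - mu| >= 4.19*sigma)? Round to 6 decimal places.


P <= 1/k^2
k^2 = 4.19^2 = 17.5561
1/k^2 = 1 / 17.5561 ≈ 0.05696026

0.056960


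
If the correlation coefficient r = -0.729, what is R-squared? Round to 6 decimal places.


R^2 = r^2 = (-0.729)^2 = 0.531441

0.531441


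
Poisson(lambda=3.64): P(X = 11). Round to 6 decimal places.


P = e^(-lam) * lam^k / k!
e^(-3.64) ≈ 0.02625234
lam^k = 3.64^11 ≈ 1486329.919517
k! = 11! = 39916800
P = 0.02625234 * 1486329.919517 / 39916800 ≈ 0.000978

0.000978


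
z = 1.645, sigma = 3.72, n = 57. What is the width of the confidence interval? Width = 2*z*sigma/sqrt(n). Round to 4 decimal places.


width = 2*z*sigma/sqrt(n)
2*z*sigma = 2 * 1.645 * 3.72 = 12.2388
sqrt(57) ≈ 7.549834
width = 12.2388 / 7.549834 ≈ 1.621069

1.6211


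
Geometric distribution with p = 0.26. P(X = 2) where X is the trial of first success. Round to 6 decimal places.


P = (1-p)^(k-1) * p
(1-p)^(k-1) = 0.74^1 = 0.74
P = 0.74 * 0.26 = 0.1924

0.192400


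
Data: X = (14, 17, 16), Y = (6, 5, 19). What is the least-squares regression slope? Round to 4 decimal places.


b = sum((xi-xbar)(yi-ybar)) / sum((xi-xbar)^2)
n = 3, xbar = 47/3 ≈ 15.666667, ybar = 30/3 = 10
Sxy = sum((xi-xbar)(yi-ybar)) = 3
Sxx = sum((xi-xbar)^2) = 14/3 ≈ 4.666667
b = Sxy / Sxx = 9/14 ≈ 0.642857

0.6429


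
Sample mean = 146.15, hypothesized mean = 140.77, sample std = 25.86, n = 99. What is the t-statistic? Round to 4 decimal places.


t = (xbar - mu0) / (s/sqrt(n))
xbar - mu0 = 146.15 - 140.77 = 5.38
sqrt(99) ≈ 9.94987437
s/sqrt(n) = 25.86 / 9.94987437 ≈ 2.59902779
t = 5.38 / 2.59902779 ≈ 2.070005

2.0700


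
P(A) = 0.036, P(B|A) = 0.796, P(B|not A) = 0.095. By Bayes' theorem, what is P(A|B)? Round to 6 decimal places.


P(A|B) = P(B|A)*P(A) / P(B), P(B) = P(B|A)*P(A) + P(B|not A)*P(not A)
P(B|A)*P(A) = 0.796 * 0.036 = 0.028656
P(B|not A)*P(not A) = 0.095 * 0.964 = 0.09158
P(B) = 0.028656 + 0.09158 = 0.120236
P(A|B) = 0.028656 / 0.120236 ≈ 0.23833128

0.238331


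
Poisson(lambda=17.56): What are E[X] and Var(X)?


E[X] = Var(X) = lambda = 17.56

17.56, 17.56


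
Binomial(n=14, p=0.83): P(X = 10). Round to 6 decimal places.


P = C(n,k) * p^k * (1-p)^(n-k)
C(14,10) = 1001
p^k = 0.83^10 ≈ 0.1551604
(1-p)^(n-k) = 0.17^4 = 0.00083521
P = 1001 * 0.1551604 * 0.00083521 ≈ 0.129721

0.129721


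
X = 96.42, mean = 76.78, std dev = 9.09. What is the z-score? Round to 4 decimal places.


z = (X - mu) / sigma
X - mu = 96.42 - 76.78 = 19.64
z = 19.64 / 9.09 = 1964/909 ≈ 2.160616

2.1606


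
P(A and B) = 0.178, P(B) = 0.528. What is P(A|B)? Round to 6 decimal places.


P(A|B) = P(A and B) / P(B) = 0.178 / 0.528 = 89/264 ≈ 0.33712121

0.337121


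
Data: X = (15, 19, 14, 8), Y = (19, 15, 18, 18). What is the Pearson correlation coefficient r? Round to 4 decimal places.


r = sum((xi-xbar)(yi-ybar)) / sqrt(sum((xi-xbar)^2) * sum((yi-ybar)^2))
n = 4, xbar = 56/4 = 14, ybar = 70/4 = 17.5
Sxy = sum((xi-xbar)(yi-ybar)) = -14
Sxx = sum((xi-xbar)^2) = 62
Syy = sum((yi-ybar)^2) = 9
sqrt(Sxx*Syy) ≈ 23.622024
r = Sxy / sqrt(Sxx*Syy) = -14 / 23.622024 ≈ -0.592667

-0.5927


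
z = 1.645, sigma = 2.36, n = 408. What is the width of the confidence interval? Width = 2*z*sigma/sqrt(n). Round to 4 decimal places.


width = 2*z*sigma/sqrt(n)
2*z*sigma = 2 * 1.645 * 2.36 = 7.7644
sqrt(408) ≈ 20.199010
width = 7.7644 / 20.199010 ≈ 0.384395

0.3844


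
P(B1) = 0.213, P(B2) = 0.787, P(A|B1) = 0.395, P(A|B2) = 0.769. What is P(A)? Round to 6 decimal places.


P(A) = P(A|B1)*P(B1) + P(A|B2)*P(B2)
P(A|B1)*P(B1) = 0.395 * 0.213 = 0.084135
P(A|B2)*P(B2) = 0.769 * 0.787 = 0.605203
P(A) = 0.084135 + 0.605203 = 0.689338

0.689338


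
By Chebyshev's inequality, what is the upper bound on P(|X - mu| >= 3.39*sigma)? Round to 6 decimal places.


P <= 1/k^2
k^2 = 3.39^2 = 11.4921
1/k^2 = 1 / 11.4921 ≈ 0.08701630

0.087016


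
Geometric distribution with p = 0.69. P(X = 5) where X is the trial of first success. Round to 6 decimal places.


P = (1-p)^(k-1) * p
(1-p)^(k-1) = 0.31^4 = 0.00923521
P = 0.00923521 * 0.69 ≈ 0.006372295

0.006372


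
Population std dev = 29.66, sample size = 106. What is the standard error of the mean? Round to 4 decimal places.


SE = sigma / sqrt(n)
sqrt(106) ≈ 10.295630
SE = 29.66 / 10.295630 ≈ 2.880834

2.8808


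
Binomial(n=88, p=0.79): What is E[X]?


E[X] = n*p = 88 * 0.79 = 69.52

69.52


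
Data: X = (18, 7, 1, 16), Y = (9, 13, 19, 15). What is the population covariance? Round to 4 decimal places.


Cov = (1/n)*sum((xi-xbar)(yi-ybar))
n = 4, xbar = 42/4 = 10.5, ybar = 56/4 = 14
sum((xi-xbar)(yi-ybar)) = -76
Cov = -76 / 4 = -19

-19.0000


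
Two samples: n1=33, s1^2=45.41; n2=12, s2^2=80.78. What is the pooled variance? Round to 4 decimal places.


sp^2 = ((n1-1)*s1^2 + (n2-1)*s2^2)/(n1+n2-2)
(n1-1)*s1^2 = 32 * 45.41 = 1453.12
(n2-1)*s2^2 = 11 * 80.78 = 888.58
numerator = 1453.12 + 888.58 = 2341.7
n1+n2-2 = 43
sp^2 = 2341.7 / 43 = 23417/430 ≈ 54.458140

54.4581


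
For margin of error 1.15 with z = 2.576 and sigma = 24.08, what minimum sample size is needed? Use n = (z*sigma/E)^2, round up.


z*sigma/E = 2.576 * 24.08 / 1.15 = 53.9392
(z*sigma/E)^2 ≈ 2909.437297
round up: n = 2910

2910
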